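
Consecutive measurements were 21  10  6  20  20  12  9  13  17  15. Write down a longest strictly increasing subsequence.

10, 12, 13, 17

Patience tails give the LIS length; then backtrack through the dp parents:
21 → extends → [21]
10 → replaces 21 → [10]
6 → replaces 10 → [6]
20 → extends → [6, 20]
20 → already a tail → [6, 20]
12 → replaces 20 → [6, 12]
9 → replaces 12 → [6, 9]
13 → extends → [6, 9, 13]
17 → extends → [6, 9, 13, 17]
15 → replaces 17 → [6, 9, 13, 15]
Length 4; one witness is 10, 12, 13, 17.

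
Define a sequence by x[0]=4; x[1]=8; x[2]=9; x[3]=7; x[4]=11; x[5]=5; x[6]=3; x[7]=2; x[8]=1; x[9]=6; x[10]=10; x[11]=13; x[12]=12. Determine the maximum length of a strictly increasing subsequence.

Track the smallest tail for each achievable length (strict):
4 → extends → [4]
8 → extends → [4, 8]
9 → extends → [4, 8, 9]
7 → replaces 8 → [4, 7, 9]
11 → extends → [4, 7, 9, 11]
5 → replaces 7 → [4, 5, 9, 11]
3 → replaces 4 → [3, 5, 9, 11]
2 → replaces 3 → [2, 5, 9, 11]
1 → replaces 2 → [1, 5, 9, 11]
6 → replaces 9 → [1, 5, 6, 11]
10 → replaces 11 → [1, 5, 6, 10]
13 → extends → [1, 5, 6, 10, 13]
12 → replaces 13 → [1, 5, 6, 10, 12]
Five tails, so the longest strictly increasing subsequence has length 5 (e.g. 4, 8, 9, 11, 13).

5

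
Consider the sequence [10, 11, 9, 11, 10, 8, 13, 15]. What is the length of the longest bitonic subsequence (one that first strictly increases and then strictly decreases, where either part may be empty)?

4

inc[i] = longest strictly increasing subsequence ending at i; dec[i] = longest strictly decreasing subsequence starting at i:
i:      1  2  3  4  5  6  7  8
a[i]:  10 11  9 11 10  8 13 15
inc:    1  2  1  2  2  1  3  4
dec:    3  3  2  3  2  1  1  1
Best peak at i=2 (value 11): inc=2, dec=3, length 2+3−1 = 4.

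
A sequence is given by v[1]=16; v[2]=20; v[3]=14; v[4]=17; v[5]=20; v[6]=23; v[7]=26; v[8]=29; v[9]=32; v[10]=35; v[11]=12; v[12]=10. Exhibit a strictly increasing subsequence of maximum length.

Patience tails give the LIS length; then backtrack through the dp parents:
16 → extends → [16]
20 → extends → [16, 20]
14 → replaces 16 → [14, 20]
17 → replaces 20 → [14, 17]
20 → extends → [14, 17, 20]
23 → extends → [14, 17, 20, 23]
26 → extends → [14, 17, 20, 23, 26]
29 → extends → [14, 17, 20, 23, 26, 29]
32 → extends → [14, 17, 20, 23, 26, 29, 32]
35 → extends → [14, 17, 20, 23, 26, 29, 32, 35]
12 → replaces 14 → [12, 17, 20, 23, 26, 29, 32, 35]
10 → replaces 12 → [10, 17, 20, 23, 26, 29, 32, 35]
Length 8; one witness is 16, 17, 20, 23, 26, 29, 32, 35.

16, 17, 20, 23, 26, 29, 32, 35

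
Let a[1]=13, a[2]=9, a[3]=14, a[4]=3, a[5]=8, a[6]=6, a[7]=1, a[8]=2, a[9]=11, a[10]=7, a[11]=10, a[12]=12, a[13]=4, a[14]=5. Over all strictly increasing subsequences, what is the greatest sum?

38

Let S[i] be the best sum of a strictly increasing subsequence ending at i:
i:      1  2  3  4  5  6  7  8  9 10 11 12 13 14
a[i]:  13  9 14  3  8  6  1  2 11  7 10 12  4  5
S:     13  9 27  3 11  9  1  3 22 16 26 38  7 12
Maximum is 38 (e.g. 3 + 6 + 7 + 10 + 12).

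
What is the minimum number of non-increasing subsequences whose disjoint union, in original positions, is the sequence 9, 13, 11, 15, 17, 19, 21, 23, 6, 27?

Place each on the leftmost legal pile:
9 → new pile 1 (tops now [9])
13 → new pile 2 (tops now [9, 13])
11 → pile 2 (tops now [9, 11])
15 → new pile 3 (tops now [9, 11, 15])
17 → new pile 4 (tops now [9, 11, 15, 17])
19 → new pile 5 (tops now [9, 11, 15, 17, 19])
21 → new pile 6 (tops now [9, 11, 15, 17, 19, 21])
23 → new pile 7 (tops now [9, 11, 15, 17, 19, 21, 23])
6 → pile 1 (tops now [6, 11, 15, 17, 19, 21, 23])
27 → new pile 8 (tops now [6, 11, 15, 17, 19, 21, 23, 27])
Eight piles.

8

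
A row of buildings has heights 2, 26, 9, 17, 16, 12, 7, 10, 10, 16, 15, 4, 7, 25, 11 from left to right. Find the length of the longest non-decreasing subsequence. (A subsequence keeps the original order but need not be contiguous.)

Let dp[i] be the length of the longest such subsequence ending at index i:
i:      1  2  3  4  5  6  7  8  9 10 11 12 13 14 15
a[i]:   2 26  9 17 16 12  7 10 10 16 15  4  7 25 11
dp:     1  2  2  3  3  3  2  3  4  5  5  2  3  6  5
Maximum dp value is 6.

6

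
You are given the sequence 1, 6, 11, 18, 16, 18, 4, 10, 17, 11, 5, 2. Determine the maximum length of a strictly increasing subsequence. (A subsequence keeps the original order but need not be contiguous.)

5

Track the smallest tail for each achievable length (strict):
1 → extends → [1]
6 → extends → [1, 6]
11 → extends → [1, 6, 11]
18 → extends → [1, 6, 11, 18]
16 → replaces 18 → [1, 6, 11, 16]
18 → extends → [1, 6, 11, 16, 18]
4 → replaces 6 → [1, 4, 11, 16, 18]
10 → replaces 11 → [1, 4, 10, 16, 18]
17 → replaces 18 → [1, 4, 10, 16, 17]
11 → replaces 16 → [1, 4, 10, 11, 17]
5 → replaces 10 → [1, 4, 5, 11, 17]
2 → replaces 4 → [1, 2, 5, 11, 17]
Five tails, so the longest strictly increasing subsequence has length 5 (e.g. 1, 6, 11, 16, 18).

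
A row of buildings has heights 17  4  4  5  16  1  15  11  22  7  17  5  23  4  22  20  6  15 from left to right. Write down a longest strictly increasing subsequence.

Patience tails give the LIS length; then backtrack through the dp parents:
17 → extends → [17]
4 → replaces 17 → [4]
4 → already a tail → [4]
5 → extends → [4, 5]
16 → extends → [4, 5, 16]
1 → replaces 4 → [1, 5, 16]
15 → replaces 16 → [1, 5, 15]
11 → replaces 15 → [1, 5, 11]
22 → extends → [1, 5, 11, 22]
7 → replaces 11 → [1, 5, 7, 22]
17 → replaces 22 → [1, 5, 7, 17]
5 → already a tail → [1, 5, 7, 17]
23 → extends → [1, 5, 7, 17, 23]
4 → replaces 5 → [1, 4, 7, 17, 23]
22 → replaces 23 → [1, 4, 7, 17, 22]
20 → replaces 22 → [1, 4, 7, 17, 20]
6 → replaces 7 → [1, 4, 6, 17, 20]
15 → replaces 17 → [1, 4, 6, 15, 20]
Length 5; one witness is 4, 5, 16, 22, 23.

4, 5, 16, 22, 23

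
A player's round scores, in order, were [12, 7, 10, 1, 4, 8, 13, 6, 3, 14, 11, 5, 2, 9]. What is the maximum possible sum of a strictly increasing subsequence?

44

Let S[i] be the best sum of a strictly increasing subsequence ending at i:
i:      1  2  3  4  5  6  7  8  9 10 11 12 13 14
a[i]:  12  7 10  1  4  8 13  6  3 14 11  5  2  9
S:     12  7 17  1  5 15 30 11  4 44 28 10  3 24
Maximum is 44 (e.g. 7 + 10 + 13 + 14).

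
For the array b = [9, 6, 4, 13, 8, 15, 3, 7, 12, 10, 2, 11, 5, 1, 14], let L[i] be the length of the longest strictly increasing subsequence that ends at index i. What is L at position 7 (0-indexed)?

2

dp[i] = 1 + max{dp[j] : j<i, b[j]<b[i]} (or 1 if no such j):
i:      0  1  2  3  4  5  6  7  8  9 10 11 12 13 14
b[i]:   9  6  4 13  8 15  3  7 12 10  2 11  5  1 14
dp:     1  1  1  2  2  3  1  2  3  3  1  4  2  1  5
At index 7 the value is 2.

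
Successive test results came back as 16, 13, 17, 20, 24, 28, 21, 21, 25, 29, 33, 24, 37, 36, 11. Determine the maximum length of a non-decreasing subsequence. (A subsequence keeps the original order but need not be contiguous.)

9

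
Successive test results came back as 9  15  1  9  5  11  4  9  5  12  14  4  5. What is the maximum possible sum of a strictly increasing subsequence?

47

Let S[i] be the best sum of a strictly increasing subsequence ending at i:
i:      1  2  3  4  5  6  7  8  9 10 11 12 13
a[i]:   9 15  1  9  5 11  4  9  5 12 14  4  5
S:      9 24  1 10  6 21  5 15 10 33 47  5 10
Maximum is 47 (e.g. 1 + 9 + 11 + 12 + 14).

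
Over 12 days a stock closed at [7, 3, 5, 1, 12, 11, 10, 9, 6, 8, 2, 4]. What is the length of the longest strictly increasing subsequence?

4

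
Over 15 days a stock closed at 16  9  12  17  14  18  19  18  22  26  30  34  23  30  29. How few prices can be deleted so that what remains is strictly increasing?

6

Fewest deletions = n − (longest strictly increasing subsequence).
i:      1  2  3  4  5  6  7  8  9 10 11 12 13 14 15
a[i]:  16  9 12 17 14 18 19 18 22 26 30 34 23 30 29
dp:     1  1  2  3  3  4  5  4  6  7  8  9  7  8  8
max dp = 9, so deletions = 15 − 9 = 6.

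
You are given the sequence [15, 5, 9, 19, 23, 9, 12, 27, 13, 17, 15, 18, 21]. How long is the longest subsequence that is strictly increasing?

7

Let dp[i] be the length of the longest such subsequence ending at index i:
i:      1  2  3  4  5  6  7  8  9 10 11 12 13
a[i]:  15  5  9 19 23  9 12 27 13 17 15 18 21
dp:     1  1  2  3  4  2  3  5  4  5  5  6  7
Maximum dp value is 7.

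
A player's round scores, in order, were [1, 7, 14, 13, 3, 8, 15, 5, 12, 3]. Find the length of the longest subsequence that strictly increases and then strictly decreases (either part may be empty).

7

inc[i] = longest strictly increasing subsequence ending at i; dec[i] = longest strictly decreasing subsequence starting at i:
i:      1  2  3  4  5  6  7  8  9 10
a[i]:   1  7 14 13  3  8 15  5 12  3
inc:    1  2  3  3  2  3  4  3  4  2
dec:    1  3  5  4  1  3  3  2  2  1
Best peak at i=3 (value 14): inc=3, dec=5, length 3+5−1 = 7.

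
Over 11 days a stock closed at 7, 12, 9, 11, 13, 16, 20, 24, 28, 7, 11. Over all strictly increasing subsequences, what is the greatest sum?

128

Let S[i] be the best sum of a strictly increasing subsequence ending at i:
i:       1   2   3   4   5   6   7   8   9  10  11
a[i]:    7  12   9  11  13  16  20  24  28   7  11
S:       7  19  16  27  40  56  76 100 128   7  27
Maximum is 128 (e.g. 7 + 9 + 11 + 13 + 16 + 20 + 24 + 28).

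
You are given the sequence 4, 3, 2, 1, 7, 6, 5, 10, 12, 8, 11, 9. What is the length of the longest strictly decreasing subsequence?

4

Let dp[i] be the longest strictly decreasing subsequence ending at i:
i:      1  2  3  4  5  6  7  8  9 10 11 12
a[i]:   4  3  2  1  7  6  5 10 12  8 11  9
dp:     1  2  3  4  1  2  3  1  1  2  2  3
Maximum is 4.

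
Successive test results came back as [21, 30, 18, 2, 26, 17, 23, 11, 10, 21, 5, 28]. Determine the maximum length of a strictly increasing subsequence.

Track the smallest tail for each achievable length (strict):
21 → extends → [21]
30 → extends → [21, 30]
18 → replaces 21 → [18, 30]
2 → replaces 18 → [2, 30]
26 → replaces 30 → [2, 26]
17 → replaces 26 → [2, 17]
23 → extends → [2, 17, 23]
11 → replaces 17 → [2, 11, 23]
10 → replaces 11 → [2, 10, 23]
21 → replaces 23 → [2, 10, 21]
5 → replaces 10 → [2, 5, 21]
28 → extends → [2, 5, 21, 28]
Four tails, so the longest strictly increasing subsequence has length 4 (e.g. 2, 17, 23, 28).

4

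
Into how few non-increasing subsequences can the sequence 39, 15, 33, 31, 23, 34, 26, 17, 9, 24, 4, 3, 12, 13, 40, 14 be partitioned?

4

Place each on the leftmost legal pile:
39 → new pile 1 (tops now [39])
15 → pile 1 (tops now [15])
33 → new pile 2 (tops now [15, 33])
31 → pile 2 (tops now [15, 31])
23 → pile 2 (tops now [15, 23])
34 → new pile 3 (tops now [15, 23, 34])
26 → pile 3 (tops now [15, 23, 26])
17 → pile 2 (tops now [15, 17, 26])
9 → pile 1 (tops now [9, 17, 26])
24 → pile 3 (tops now [9, 17, 24])
4 → pile 1 (tops now [4, 17, 24])
3 → pile 1 (tops now [3, 17, 24])
12 → pile 2 (tops now [3, 12, 24])
13 → pile 3 (tops now [3, 12, 13])
40 → new pile 4 (tops now [3, 12, 13, 40])
14 → pile 4 (tops now [3, 12, 13, 14])
Four piles.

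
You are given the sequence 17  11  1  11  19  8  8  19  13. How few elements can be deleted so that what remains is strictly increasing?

6

Fewest deletions = n − (longest strictly increasing subsequence).
i:      1  2  3  4  5  6  7  8  9
a[i]:  17 11  1 11 19  8  8 19 13
dp:     1  1  1  2  3  2  2  3  3
max dp = 3, so deletions = 9 − 3 = 6.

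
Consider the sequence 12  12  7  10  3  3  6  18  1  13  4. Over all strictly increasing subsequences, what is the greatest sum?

35

Let S[i] be the best sum of a strictly increasing subsequence ending at i:
i:      1  2  3  4  5  6  7  8  9 10 11
a[i]:  12 12  7 10  3  3  6 18  1 13  4
S:     12 12  7 17  3  3  9 35  1 30  7
Maximum is 35 (e.g. 7 + 10 + 18).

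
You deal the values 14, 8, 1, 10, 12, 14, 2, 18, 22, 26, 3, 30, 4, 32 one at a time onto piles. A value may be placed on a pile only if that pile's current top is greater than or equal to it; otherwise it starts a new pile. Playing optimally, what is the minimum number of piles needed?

9

The minimum number of non-increasing subsequences covering a sequence equals the length of its longest strictly increasing subsequence.
LIS length is 9 (e.g. 8, 10, 12, 14, 18, 22, 26, 30, 32), so 9 piles are needed.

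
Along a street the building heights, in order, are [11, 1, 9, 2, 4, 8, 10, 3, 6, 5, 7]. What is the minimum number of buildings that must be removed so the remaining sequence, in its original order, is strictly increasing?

6

Fewest deletions = n − (longest strictly increasing subsequence).
i:      1  2  3  4  5  6  7  8  9 10 11
a[i]:  11  1  9  2  4  8 10  3  6  5  7
dp:     1  1  2  2  3  4  5  3  4  4  5
max dp = 5, so deletions = 11 − 5 = 6.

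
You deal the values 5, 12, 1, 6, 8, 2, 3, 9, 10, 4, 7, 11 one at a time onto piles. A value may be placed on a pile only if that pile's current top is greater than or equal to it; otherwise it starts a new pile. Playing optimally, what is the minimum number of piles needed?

The minimum number of non-increasing subsequences covering a sequence equals the length of its longest strictly increasing subsequence.
LIS length is 6 (e.g. 5, 6, 8, 9, 10, 11), so 6 piles are needed.

6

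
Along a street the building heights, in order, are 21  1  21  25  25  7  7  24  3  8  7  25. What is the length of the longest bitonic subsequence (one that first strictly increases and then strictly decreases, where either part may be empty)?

inc[i] = longest strictly increasing subsequence ending at i; dec[i] = longest strictly decreasing subsequence starting at i:
i:      1  2  3  4  5  6  7  8  9 10 11 12
a[i]:  21  1 21 25 25  7  7 24  3  8  7 25
inc:    1  1  2  3  3  2  2  3  2  3  3  4
dec:    3  1  3  4  4  2  2  3  1  2  1  1
Best peak at i=4 (value 25): inc=3, dec=4, length 3+4−1 = 6.

6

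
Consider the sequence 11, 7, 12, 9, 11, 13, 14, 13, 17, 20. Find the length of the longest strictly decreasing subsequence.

Let dp[i] be the longest strictly decreasing subsequence ending at i:
i:      1  2  3  4  5  6  7  8  9 10
a[i]:  11  7 12  9 11 13 14 13 17 20
dp:     1  2  1  2  2  1  1  2  1  1
Maximum is 2.

2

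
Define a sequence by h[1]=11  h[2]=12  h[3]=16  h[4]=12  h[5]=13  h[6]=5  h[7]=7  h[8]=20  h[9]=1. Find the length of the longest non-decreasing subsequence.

5

Track the smallest tail for each achievable length (allowing ties):
11 → extends → [11]
12 → extends → [11, 12]
16 → extends → [11, 12, 16]
12 → replaces 16 → [11, 12, 12]
13 → extends → [11, 12, 12, 13]
5 → replaces 11 → [5, 12, 12, 13]
7 → replaces 12 → [5, 7, 12, 13]
20 → extends → [5, 7, 12, 13, 20]
1 → replaces 5 → [1, 7, 12, 13, 20]
Five tails, so the longest non-decreasing subsequence has length 5 (e.g. 11, 12, 12, 13, 20).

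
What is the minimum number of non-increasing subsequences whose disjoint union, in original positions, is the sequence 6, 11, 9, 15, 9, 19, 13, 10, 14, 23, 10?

5

The minimum number of non-increasing subsequences covering a sequence equals the length of its longest strictly increasing subsequence.
LIS length is 5 (e.g. 6, 11, 15, 19, 23), so 5 piles are needed.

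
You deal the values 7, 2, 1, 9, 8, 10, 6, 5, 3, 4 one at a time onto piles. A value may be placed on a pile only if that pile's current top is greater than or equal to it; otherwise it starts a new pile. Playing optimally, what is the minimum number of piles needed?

3

The minimum number of non-increasing subsequences covering a sequence equals the length of its longest strictly increasing subsequence.
LIS length is 3 (e.g. 7, 9, 10), so 3 piles are needed.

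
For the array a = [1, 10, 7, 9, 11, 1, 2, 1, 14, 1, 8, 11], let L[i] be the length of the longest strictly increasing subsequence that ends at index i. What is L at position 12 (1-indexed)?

4

dp[i] = 1 + max{dp[j] : j<i, a[j]<a[i]} (or 1 if no such j):
i:      1  2  3  4  5  6  7  8  9 10 11 12
a[i]:   1 10  7  9 11  1  2  1 14  1  8 11
dp:     1  2  2  3  4  1  2  1  5  1  3  4
At index 12 the value is 4.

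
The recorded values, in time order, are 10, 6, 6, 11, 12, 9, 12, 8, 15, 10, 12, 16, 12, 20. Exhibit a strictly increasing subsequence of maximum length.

10, 11, 12, 15, 16, 20

Patience tails give the LIS length; then backtrack through the dp parents:
10 → extends → [10]
6 → replaces 10 → [6]
6 → already a tail → [6]
11 → extends → [6, 11]
12 → extends → [6, 11, 12]
9 → replaces 11 → [6, 9, 12]
12 → already a tail → [6, 9, 12]
8 → replaces 9 → [6, 8, 12]
15 → extends → [6, 8, 12, 15]
10 → replaces 12 → [6, 8, 10, 15]
12 → replaces 15 → [6, 8, 10, 12]
16 → extends → [6, 8, 10, 12, 16]
12 → already a tail → [6, 8, 10, 12, 16]
20 → extends → [6, 8, 10, 12, 16, 20]
Length 6; one witness is 10, 11, 12, 15, 16, 20.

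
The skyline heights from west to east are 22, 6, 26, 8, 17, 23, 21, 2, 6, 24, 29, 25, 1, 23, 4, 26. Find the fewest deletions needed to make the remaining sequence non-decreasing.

9

Fewest deletions = n − (longest non-decreasing subsequence).
i:      1  2  3  4  5  6  7  8  9 10 11 12 13 14 15 16
a[i]:  22  6 26  8 17 23 21  2  6 24 29 25  1 23  4 26
dp:     1  1  2  2  3  4  4  1  2  5  6  6  1  5  2  7
max dp = 7, so deletions = 16 − 7 = 9.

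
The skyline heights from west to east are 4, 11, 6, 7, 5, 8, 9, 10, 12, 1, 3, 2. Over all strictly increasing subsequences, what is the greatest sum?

Let S[i] be the best sum of a strictly increasing subsequence ending at i:
i:      1  2  3  4  5  6  7  8  9 10 11 12
a[i]:   4 11  6  7  5  8  9 10 12  1  3  2
S:      4 15 10 17  9 25 34 44 56  1  4  3
Maximum is 56 (e.g. 4 + 6 + 7 + 8 + 9 + 10 + 12).

56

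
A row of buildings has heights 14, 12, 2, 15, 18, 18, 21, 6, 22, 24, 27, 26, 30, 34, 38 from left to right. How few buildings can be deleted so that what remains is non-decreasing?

Fewest deletions = n − (longest non-decreasing subsequence).
i:      1  2  3  4  5  6  7  8  9 10 11 12 13 14 15
a[i]:  14 12  2 15 18 18 21  6 22 24 27 26 30 34 38
dp:     1  1  1  2  3  4  5  2  6  7  8  8  9 10 11
max dp = 11, so deletions = 15 − 11 = 4.

4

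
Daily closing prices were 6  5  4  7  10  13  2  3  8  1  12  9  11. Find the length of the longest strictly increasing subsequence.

Let dp[i] be the length of the longest such subsequence ending at index i:
i:      1  2  3  4  5  6  7  8  9 10 11 12 13
a[i]:   6  5  4  7 10 13  2  3  8  1 12  9 11
dp:     1  1  1  2  3  4  1  2  3  1  4  4  5
Maximum dp value is 5.

5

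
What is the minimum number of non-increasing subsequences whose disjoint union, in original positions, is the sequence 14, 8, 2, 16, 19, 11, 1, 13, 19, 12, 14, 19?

Place each on the leftmost legal pile:
14 → new pile 1 (tops now [14])
8 → pile 1 (tops now [8])
2 → pile 1 (tops now [2])
16 → new pile 2 (tops now [2, 16])
19 → new pile 3 (tops now [2, 16, 19])
11 → pile 2 (tops now [2, 11, 19])
1 → pile 1 (tops now [1, 11, 19])
13 → pile 3 (tops now [1, 11, 13])
19 → new pile 4 (tops now [1, 11, 13, 19])
12 → pile 3 (tops now [1, 11, 12, 19])
14 → pile 4 (tops now [1, 11, 12, 14])
19 → new pile 5 (tops now [1, 11, 12, 14, 19])
Five piles.

5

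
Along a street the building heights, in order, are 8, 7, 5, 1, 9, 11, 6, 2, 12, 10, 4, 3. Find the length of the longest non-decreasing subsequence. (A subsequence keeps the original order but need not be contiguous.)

4

Track the smallest tail for each achievable length (allowing ties):
8 → extends → [8]
7 → replaces 8 → [7]
5 → replaces 7 → [5]
1 → replaces 5 → [1]
9 → extends → [1, 9]
11 → extends → [1, 9, 11]
6 → replaces 9 → [1, 6, 11]
2 → replaces 6 → [1, 2, 11]
12 → extends → [1, 2, 11, 12]
10 → replaces 11 → [1, 2, 10, 12]
4 → replaces 10 → [1, 2, 4, 12]
3 → replaces 4 → [1, 2, 3, 12]
Four tails, so the longest non-decreasing subsequence has length 4 (e.g. 8, 9, 11, 12).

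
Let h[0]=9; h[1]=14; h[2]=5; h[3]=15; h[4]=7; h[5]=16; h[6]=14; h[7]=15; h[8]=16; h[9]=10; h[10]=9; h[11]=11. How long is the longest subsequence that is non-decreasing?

Let dp[i] be the length of the longest such subsequence ending at index i:
i:      0  1  2  3  4  5  6  7  8  9 10 11
h[i]:   9 14  5 15  7 16 14 15 16 10  9 11
dp:     1  2  1  3  2  4  3  4  5  3  3  4
Maximum dp value is 5.

5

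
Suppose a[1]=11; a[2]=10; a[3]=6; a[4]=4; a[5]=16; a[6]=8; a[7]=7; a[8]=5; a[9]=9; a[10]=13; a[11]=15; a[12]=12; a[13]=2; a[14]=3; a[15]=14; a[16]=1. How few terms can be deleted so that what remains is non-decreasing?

Fewest deletions = n − (longest non-decreasing subsequence).
i:      1  2  3  4  5  6  7  8  9 10 11 12 13 14 15 16
a[i]:  11 10  6  4 16  8  7  5  9 13 15 12  2  3 14  1
dp:     1  1  1  1  2  2  2  2  3  4  5  4  1  2  5  1
max dp = 5, so deletions = 16 − 5 = 11.

11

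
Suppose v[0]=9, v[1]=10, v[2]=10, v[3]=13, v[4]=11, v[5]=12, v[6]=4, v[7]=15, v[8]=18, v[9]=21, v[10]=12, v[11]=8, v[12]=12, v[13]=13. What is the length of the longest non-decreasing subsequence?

8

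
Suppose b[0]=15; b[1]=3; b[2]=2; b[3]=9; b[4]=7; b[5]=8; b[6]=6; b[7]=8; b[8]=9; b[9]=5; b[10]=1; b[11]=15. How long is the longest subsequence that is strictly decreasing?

6

Negate each value so 'decreasing' becomes 'increasing', then run patience tails on the negated sequence:
-15 → extends → [-15]
-3 → extends → [-15, -3]
-2 → extends → [-15, -3, -2]
-9 → replaces -3 → [-15, -9, -2]
-7 → replaces -2 → [-15, -9, -7]
-8 → replaces -7 → [-15, -9, -8]
-6 → extends → [-15, -9, -8, -6]
-8 → already a tail → [-15, -9, -8, -6]
-9 → already a tail → [-15, -9, -8, -6]
-5 → extends → [-15, -9, -8, -6, -5]
-1 → extends → [-15, -9, -8, -6, -5, -1]
-15 → already a tail → [-15, -9, -8, -6, -5, -1]
Six tails, so the longest strictly decreasing subsequence of the original has length 6.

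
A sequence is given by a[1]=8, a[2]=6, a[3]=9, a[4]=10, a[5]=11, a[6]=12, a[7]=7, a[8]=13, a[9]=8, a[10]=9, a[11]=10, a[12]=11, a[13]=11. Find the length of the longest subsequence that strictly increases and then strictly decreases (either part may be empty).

7

inc[i] = longest strictly increasing subsequence ending at i; dec[i] = longest strictly decreasing subsequence starting at i:
i:      1  2  3  4  5  6  7  8  9 10 11 12 13
a[i]:   8  6  9 10 11 12  7 13  8  9 10 11 11
inc:    1  1  2  3  4  5  2  6  3  4  5  6  6
dec:    2  1  2  2  2  2  1  2  1  1  1  1  1
Best peak at i=8 (value 13): inc=6, dec=2, length 6+2−1 = 7.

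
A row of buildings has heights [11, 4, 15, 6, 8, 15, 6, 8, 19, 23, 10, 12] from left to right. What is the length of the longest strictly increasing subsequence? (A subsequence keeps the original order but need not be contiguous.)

6

Track the smallest tail for each achievable length (strict):
11 → extends → [11]
4 → replaces 11 → [4]
15 → extends → [4, 15]
6 → replaces 15 → [4, 6]
8 → extends → [4, 6, 8]
15 → extends → [4, 6, 8, 15]
6 → already a tail → [4, 6, 8, 15]
8 → already a tail → [4, 6, 8, 15]
19 → extends → [4, 6, 8, 15, 19]
23 → extends → [4, 6, 8, 15, 19, 23]
10 → replaces 15 → [4, 6, 8, 10, 19, 23]
12 → replaces 19 → [4, 6, 8, 10, 12, 23]
Six tails, so the longest strictly increasing subsequence has length 6 (e.g. 4, 6, 8, 15, 19, 23).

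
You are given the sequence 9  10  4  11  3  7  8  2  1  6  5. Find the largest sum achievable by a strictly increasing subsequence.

Let S[i] be the best sum of a strictly increasing subsequence ending at i:
i:      1  2  3  4  5  6  7  8  9 10 11
a[i]:   9 10  4 11  3  7  8  2  1  6  5
S:      9 19  4 30  3 11 19  2  1 10  9
Maximum is 30 (e.g. 9 + 10 + 11).

30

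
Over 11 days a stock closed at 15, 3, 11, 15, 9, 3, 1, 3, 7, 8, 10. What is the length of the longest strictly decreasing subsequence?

5

Negate each value so 'decreasing' becomes 'increasing', then run patience tails on the negated sequence:
-15 → extends → [-15]
-3 → extends → [-15, -3]
-11 → replaces -3 → [-15, -11]
-15 → already a tail → [-15, -11]
-9 → extends → [-15, -11, -9]
-3 → extends → [-15, -11, -9, -3]
-1 → extends → [-15, -11, -9, -3, -1]
-3 → already a tail → [-15, -11, -9, -3, -1]
-7 → replaces -3 → [-15, -11, -9, -7, -1]
-8 → replaces -7 → [-15, -11, -9, -8, -1]
-10 → replaces -9 → [-15, -11, -10, -8, -1]
Five tails, so the longest strictly decreasing subsequence of the original has length 5.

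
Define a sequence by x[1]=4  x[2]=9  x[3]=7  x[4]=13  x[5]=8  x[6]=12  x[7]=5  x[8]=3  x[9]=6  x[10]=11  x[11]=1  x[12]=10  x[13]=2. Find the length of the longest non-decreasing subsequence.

4

Track the smallest tail for each achievable length (allowing ties):
4 → extends → [4]
9 → extends → [4, 9]
7 → replaces 9 → [4, 7]
13 → extends → [4, 7, 13]
8 → replaces 13 → [4, 7, 8]
12 → extends → [4, 7, 8, 12]
5 → replaces 7 → [4, 5, 8, 12]
3 → replaces 4 → [3, 5, 8, 12]
6 → replaces 8 → [3, 5, 6, 12]
11 → replaces 12 → [3, 5, 6, 11]
1 → replaces 3 → [1, 5, 6, 11]
10 → replaces 11 → [1, 5, 6, 10]
2 → replaces 5 → [1, 2, 6, 10]
Four tails, so the longest non-decreasing subsequence has length 4 (e.g. 4, 7, 8, 12).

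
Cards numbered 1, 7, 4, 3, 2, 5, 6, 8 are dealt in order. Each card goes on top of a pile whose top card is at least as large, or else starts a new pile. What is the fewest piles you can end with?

5

The minimum number of non-increasing subsequences covering a sequence equals the length of its longest strictly increasing subsequence.
LIS length is 5 (e.g. 1, 4, 5, 6, 8), so 5 piles are needed.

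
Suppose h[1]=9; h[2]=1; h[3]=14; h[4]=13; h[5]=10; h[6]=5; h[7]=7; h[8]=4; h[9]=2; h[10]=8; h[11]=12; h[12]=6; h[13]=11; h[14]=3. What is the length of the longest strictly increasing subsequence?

5

Let dp[i] be the length of the longest such subsequence ending at index i:
i:      1  2  3  4  5  6  7  8  9 10 11 12 13 14
h[i]:   9  1 14 13 10  5  7  4  2  8 12  6 11  3
dp:     1  1  2  2  2  2  3  2  2  4  5  3  5  3
Maximum dp value is 5.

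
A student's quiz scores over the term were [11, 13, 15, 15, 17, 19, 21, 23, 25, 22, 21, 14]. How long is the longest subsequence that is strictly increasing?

8

Track the smallest tail for each achievable length (strict):
11 → extends → [11]
13 → extends → [11, 13]
15 → extends → [11, 13, 15]
15 → already a tail → [11, 13, 15]
17 → extends → [11, 13, 15, 17]
19 → extends → [11, 13, 15, 17, 19]
21 → extends → [11, 13, 15, 17, 19, 21]
23 → extends → [11, 13, 15, 17, 19, 21, 23]
25 → extends → [11, 13, 15, 17, 19, 21, 23, 25]
22 → replaces 23 → [11, 13, 15, 17, 19, 21, 22, 25]
21 → already a tail → [11, 13, 15, 17, 19, 21, 22, 25]
14 → replaces 15 → [11, 13, 14, 17, 19, 21, 22, 25]
Eight tails, so the longest strictly increasing subsequence has length 8 (e.g. 11, 13, 15, 17, 19, 21, 23, 25).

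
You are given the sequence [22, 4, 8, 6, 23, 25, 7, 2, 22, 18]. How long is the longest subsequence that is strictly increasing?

4

Track the smallest tail for each achievable length (strict):
22 → extends → [22]
4 → replaces 22 → [4]
8 → extends → [4, 8]
6 → replaces 8 → [4, 6]
23 → extends → [4, 6, 23]
25 → extends → [4, 6, 23, 25]
7 → replaces 23 → [4, 6, 7, 25]
2 → replaces 4 → [2, 6, 7, 25]
22 → replaces 25 → [2, 6, 7, 22]
18 → replaces 22 → [2, 6, 7, 18]
Four tails, so the longest strictly increasing subsequence has length 4 (e.g. 4, 8, 23, 25).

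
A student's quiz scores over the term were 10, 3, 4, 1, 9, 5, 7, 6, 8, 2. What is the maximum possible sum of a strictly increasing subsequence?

Let S[i] be the best sum of a strictly increasing subsequence ending at i:
i:      1  2  3  4  5  6  7  8  9 10
a[i]:  10  3  4  1  9  5  7  6  8  2
S:     10  3  7  1 16 12 19 18 27  3
Maximum is 27 (e.g. 3 + 4 + 5 + 7 + 8).

27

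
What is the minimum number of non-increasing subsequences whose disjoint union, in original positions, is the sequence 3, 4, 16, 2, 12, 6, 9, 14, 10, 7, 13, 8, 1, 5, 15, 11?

The minimum number of non-increasing subsequences covering a sequence equals the length of its longest strictly increasing subsequence.
LIS length is 7 (e.g. 3, 4, 6, 9, 10, 13, 15), so 7 piles are needed.

7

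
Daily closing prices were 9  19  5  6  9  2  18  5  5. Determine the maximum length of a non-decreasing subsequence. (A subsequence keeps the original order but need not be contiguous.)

4

Track the smallest tail for each achievable length (allowing ties):
9 → extends → [9]
19 → extends → [9, 19]
5 → replaces 9 → [5, 19]
6 → replaces 19 → [5, 6]
9 → extends → [5, 6, 9]
2 → replaces 5 → [2, 6, 9]
18 → extends → [2, 6, 9, 18]
5 → replaces 6 → [2, 5, 9, 18]
5 → replaces 9 → [2, 5, 5, 18]
Four tails, so the longest non-decreasing subsequence has length 4 (e.g. 5, 6, 9, 18).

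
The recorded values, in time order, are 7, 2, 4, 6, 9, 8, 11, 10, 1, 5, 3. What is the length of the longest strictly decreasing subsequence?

4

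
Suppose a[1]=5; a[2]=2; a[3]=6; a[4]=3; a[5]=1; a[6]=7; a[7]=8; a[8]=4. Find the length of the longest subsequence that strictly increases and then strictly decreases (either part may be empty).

inc[i] = longest strictly increasing subsequence ending at i; dec[i] = longest strictly decreasing subsequence starting at i:
i:     1 2 3 4 5 6 7 8
a[i]:  5 2 6 3 1 7 8 4
inc:   1 1 2 2 1 3 4 3
dec:   3 2 3 2 1 2 2 1
Best peak at i=7 (value 8): inc=4, dec=2, length 4+2−1 = 5.

5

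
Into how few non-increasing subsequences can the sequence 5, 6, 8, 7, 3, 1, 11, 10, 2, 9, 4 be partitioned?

Place each on the leftmost legal pile:
5 → new pile 1 (tops now [5])
6 → new pile 2 (tops now [5, 6])
8 → new pile 3 (tops now [5, 6, 8])
7 → pile 3 (tops now [5, 6, 7])
3 → pile 1 (tops now [3, 6, 7])
1 → pile 1 (tops now [1, 6, 7])
11 → new pile 4 (tops now [1, 6, 7, 11])
10 → pile 4 (tops now [1, 6, 7, 10])
2 → pile 2 (tops now [1, 2, 7, 10])
9 → pile 4 (tops now [1, 2, 7, 9])
4 → pile 3 (tops now [1, 2, 4, 9])
Four piles.

4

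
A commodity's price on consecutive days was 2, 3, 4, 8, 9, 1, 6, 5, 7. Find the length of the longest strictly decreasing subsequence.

3

Negate each value so 'decreasing' becomes 'increasing', then run patience tails on the negated sequence:
-2 → extends → [-2]
-3 → replaces -2 → [-3]
-4 → replaces -3 → [-4]
-8 → replaces -4 → [-8]
-9 → replaces -8 → [-9]
-1 → extends → [-9, -1]
-6 → replaces -1 → [-9, -6]
-5 → extends → [-9, -6, -5]
-7 → replaces -6 → [-9, -7, -5]
Three tails, so the longest strictly decreasing subsequence of the original has length 3.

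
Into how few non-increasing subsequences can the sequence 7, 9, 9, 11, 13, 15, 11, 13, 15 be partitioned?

Place each on the leftmost legal pile:
7 → new pile 1 (tops now [7])
9 → new pile 2 (tops now [7, 9])
9 → pile 2 (tops now [7, 9])
11 → new pile 3 (tops now [7, 9, 11])
13 → new pile 4 (tops now [7, 9, 11, 13])
15 → new pile 5 (tops now [7, 9, 11, 13, 15])
11 → pile 3 (tops now [7, 9, 11, 13, 15])
13 → pile 4 (tops now [7, 9, 11, 13, 15])
15 → pile 5 (tops now [7, 9, 11, 13, 15])
Five piles.

5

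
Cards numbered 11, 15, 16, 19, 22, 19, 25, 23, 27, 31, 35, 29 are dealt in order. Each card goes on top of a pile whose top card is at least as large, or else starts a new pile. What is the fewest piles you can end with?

9

The minimum number of non-increasing subsequences covering a sequence equals the length of its longest strictly increasing subsequence.
LIS length is 9 (e.g. 11, 15, 16, 19, 22, 25, 27, 31, 35), so 9 piles are needed.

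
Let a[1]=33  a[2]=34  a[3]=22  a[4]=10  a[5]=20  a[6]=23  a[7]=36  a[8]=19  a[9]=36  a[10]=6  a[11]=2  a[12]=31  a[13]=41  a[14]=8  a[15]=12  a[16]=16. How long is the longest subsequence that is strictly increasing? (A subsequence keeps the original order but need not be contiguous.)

5

Track the smallest tail for each achievable length (strict):
33 → extends → [33]
34 → extends → [33, 34]
22 → replaces 33 → [22, 34]
10 → replaces 22 → [10, 34]
20 → replaces 34 → [10, 20]
23 → extends → [10, 20, 23]
36 → extends → [10, 20, 23, 36]
19 → replaces 20 → [10, 19, 23, 36]
36 → already a tail → [10, 19, 23, 36]
6 → replaces 10 → [6, 19, 23, 36]
2 → replaces 6 → [2, 19, 23, 36]
31 → replaces 36 → [2, 19, 23, 31]
41 → extends → [2, 19, 23, 31, 41]
8 → replaces 19 → [2, 8, 23, 31, 41]
12 → replaces 23 → [2, 8, 12, 31, 41]
16 → replaces 31 → [2, 8, 12, 16, 41]
Five tails, so the longest strictly increasing subsequence has length 5 (e.g. 10, 20, 23, 36, 41).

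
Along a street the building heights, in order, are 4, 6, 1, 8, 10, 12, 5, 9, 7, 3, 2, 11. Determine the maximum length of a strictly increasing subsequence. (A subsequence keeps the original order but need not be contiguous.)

5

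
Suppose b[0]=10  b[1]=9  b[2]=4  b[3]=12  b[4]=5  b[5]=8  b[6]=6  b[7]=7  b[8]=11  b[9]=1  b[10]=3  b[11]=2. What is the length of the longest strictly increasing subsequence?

Let dp[i] be the length of the longest such subsequence ending at index i:
i:      0  1  2  3  4  5  6  7  8  9 10 11
b[i]:  10  9  4 12  5  8  6  7 11  1  3  2
dp:     1  1  1  2  2  3  3  4  5  1  2  2
Maximum dp value is 5.

5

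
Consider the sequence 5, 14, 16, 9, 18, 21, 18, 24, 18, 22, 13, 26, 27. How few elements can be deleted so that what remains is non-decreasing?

4

Fewest deletions = n − (longest non-decreasing subsequence).
Patience tails:
5 → extends → [5]
14 → extends → [5, 14]
16 → extends → [5, 14, 16]
9 → replaces 14 → [5, 9, 16]
18 → extends → [5, 9, 16, 18]
21 → extends → [5, 9, 16, 18, 21]
18 → replaces 21 → [5, 9, 16, 18, 18]
24 → extends → [5, 9, 16, 18, 18, 24]
18 → replaces 24 → [5, 9, 16, 18, 18, 18]
22 → extends → [5, 9, 16, 18, 18, 18, 22]
13 → replaces 16 → [5, 9, 13, 18, 18, 18, 22]
26 → extends → [5, 9, 13, 18, 18, 18, 22, 26]
27 → extends → [5, 9, 13, 18, 18, 18, 22, 26, 27]
Longest non-decreasing subsequence has length 9, so deletions = 13 − 9 = 4.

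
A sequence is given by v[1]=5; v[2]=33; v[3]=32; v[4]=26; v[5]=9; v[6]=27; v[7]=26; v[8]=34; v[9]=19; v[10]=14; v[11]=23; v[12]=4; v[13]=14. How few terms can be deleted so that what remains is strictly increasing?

Fewest deletions = n − (longest strictly increasing subsequence).
Patience tails:
5 → extends → [5]
33 → extends → [5, 33]
32 → replaces 33 → [5, 32]
26 → replaces 32 → [5, 26]
9 → replaces 26 → [5, 9]
27 → extends → [5, 9, 27]
26 → replaces 27 → [5, 9, 26]
34 → extends → [5, 9, 26, 34]
19 → replaces 26 → [5, 9, 19, 34]
14 → replaces 19 → [5, 9, 14, 34]
23 → replaces 34 → [5, 9, 14, 23]
4 → replaces 5 → [4, 9, 14, 23]
14 → already a tail → [4, 9, 14, 23]
Longest strictly increasing subsequence has length 4, so deletions = 13 − 4 = 9.

9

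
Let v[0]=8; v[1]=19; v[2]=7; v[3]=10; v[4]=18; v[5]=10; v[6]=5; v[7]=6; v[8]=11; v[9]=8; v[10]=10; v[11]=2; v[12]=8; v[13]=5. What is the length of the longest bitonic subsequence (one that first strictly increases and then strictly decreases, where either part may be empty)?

7

inc[i] = longest strictly increasing subsequence ending at i; dec[i] = longest strictly decreasing subsequence starting at i:
i:      0  1  2  3  4  5  6  7  8  9 10 11 12 13
v[i]:   8 19  7 10 18 10  5  6 11  8 10  2  8  5
inc:    1  2  1  2  3  2  1  2  3  3  4  1  3  2
dec:    4  6  3  3  5  3  2  2  4  2  3  1  2  1
Best peak at i=1 (value 19): inc=2, dec=6, length 2+6−1 = 7.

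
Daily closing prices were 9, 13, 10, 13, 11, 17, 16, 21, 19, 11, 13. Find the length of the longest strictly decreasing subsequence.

3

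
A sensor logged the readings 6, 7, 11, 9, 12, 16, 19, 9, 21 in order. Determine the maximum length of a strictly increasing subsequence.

7

Let dp[i] be the length of the longest such subsequence ending at index i:
i:      1  2  3  4  5  6  7  8  9
a[i]:   6  7 11  9 12 16 19  9 21
dp:     1  2  3  3  4  5  6  3  7
Maximum dp value is 7.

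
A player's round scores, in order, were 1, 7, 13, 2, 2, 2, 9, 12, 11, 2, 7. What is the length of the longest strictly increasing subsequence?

4

Let dp[i] be the length of the longest such subsequence ending at index i:
i:      1  2  3  4  5  6  7  8  9 10 11
a[i]:   1  7 13  2  2  2  9 12 11  2  7
dp:     1  2  3  2  2  2  3  4  4  2  3
Maximum dp value is 4.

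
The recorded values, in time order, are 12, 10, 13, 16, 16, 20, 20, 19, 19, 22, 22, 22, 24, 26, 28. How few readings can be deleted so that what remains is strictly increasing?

Fewest deletions = n − (longest strictly increasing subsequence).
Patience tails:
12 → extends → [12]
10 → replaces 12 → [10]
13 → extends → [10, 13]
16 → extends → [10, 13, 16]
16 → already a tail → [10, 13, 16]
20 → extends → [10, 13, 16, 20]
20 → already a tail → [10, 13, 16, 20]
19 → replaces 20 → [10, 13, 16, 19]
19 → already a tail → [10, 13, 16, 19]
22 → extends → [10, 13, 16, 19, 22]
22 → already a tail → [10, 13, 16, 19, 22]
22 → already a tail → [10, 13, 16, 19, 22]
24 → extends → [10, 13, 16, 19, 22, 24]
26 → extends → [10, 13, 16, 19, 22, 24, 26]
28 → extends → [10, 13, 16, 19, 22, 24, 26, 28]
Longest strictly increasing subsequence has length 8, so deletions = 15 − 8 = 7.

7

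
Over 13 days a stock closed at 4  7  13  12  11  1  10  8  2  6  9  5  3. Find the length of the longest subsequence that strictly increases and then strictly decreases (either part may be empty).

10

inc[i] = longest strictly increasing subsequence ending at i; dec[i] = longest strictly decreasing subsequence starting at i:
i:      1  2  3  4  5  6  7  8  9 10 11 12 13
a[i]:   4  7 13 12 11  1 10  8  2  6  9  5  3
inc:    1  2  3  3  3  1  3  3  2  3  4  3  3
dec:    2  4  8  7  6  1  5  4  1  3  3  2  1
Best peak at i=3 (value 13): inc=3, dec=8, length 3+8−1 = 10.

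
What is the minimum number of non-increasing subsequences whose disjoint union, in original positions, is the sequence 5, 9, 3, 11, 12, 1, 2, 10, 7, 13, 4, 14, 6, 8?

Place each on the leftmost legal pile:
5 → new pile 1 (tops now [5])
9 → new pile 2 (tops now [5, 9])
3 → pile 1 (tops now [3, 9])
11 → new pile 3 (tops now [3, 9, 11])
12 → new pile 4 (tops now [3, 9, 11, 12])
1 → pile 1 (tops now [1, 9, 11, 12])
2 → pile 2 (tops now [1, 2, 11, 12])
10 → pile 3 (tops now [1, 2, 10, 12])
7 → pile 3 (tops now [1, 2, 7, 12])
13 → new pile 5 (tops now [1, 2, 7, 12, 13])
4 → pile 3 (tops now [1, 2, 4, 12, 13])
14 → new pile 6 (tops now [1, 2, 4, 12, 13, 14])
6 → pile 4 (tops now [1, 2, 4, 6, 13, 14])
8 → pile 5 (tops now [1, 2, 4, 6, 8, 14])
Six piles.

6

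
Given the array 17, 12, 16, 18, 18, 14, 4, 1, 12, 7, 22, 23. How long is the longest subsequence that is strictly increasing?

5

Let dp[i] be the length of the longest such subsequence ending at index i:
i:      1  2  3  4  5  6  7  8  9 10 11 12
a[i]:  17 12 16 18 18 14  4  1 12  7 22 23
dp:     1  1  2  3  3  2  1  1  2  2  4  5
Maximum dp value is 5.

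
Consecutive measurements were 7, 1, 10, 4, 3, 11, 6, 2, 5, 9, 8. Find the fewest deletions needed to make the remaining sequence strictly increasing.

Fewest deletions = n − (longest strictly increasing subsequence).
Patience tails:
7 → extends → [7]
1 → replaces 7 → [1]
10 → extends → [1, 10]
4 → replaces 10 → [1, 4]
3 → replaces 4 → [1, 3]
11 → extends → [1, 3, 11]
6 → replaces 11 → [1, 3, 6]
2 → replaces 3 → [1, 2, 6]
5 → replaces 6 → [1, 2, 5]
9 → extends → [1, 2, 5, 9]
8 → replaces 9 → [1, 2, 5, 8]
Longest strictly increasing subsequence has length 4, so deletions = 11 − 4 = 7.

7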